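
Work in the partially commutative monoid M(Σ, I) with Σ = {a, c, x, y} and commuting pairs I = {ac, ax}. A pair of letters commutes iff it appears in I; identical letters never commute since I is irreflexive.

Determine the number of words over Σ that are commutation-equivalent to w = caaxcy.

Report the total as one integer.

#0=c has no predecessor
#1=a has no predecessor
#2=a depends on [1:a]
#3=x depends on [0:c]
#4=c depends on [3:x]
#5=y depends on [2:a, 4:c]
sources: [0:c, 1:a]
N(rest) = Σ N(rest − s) over sources s of rest; N(one piece) = 1:
  size 1 → [5]=1
  size 2 → [2,5]=1  [4,5]=1
  size 3 → [1,2,5]=1  [2,4,5]=2  [3,4,5]=1
  size 4 → [0,3,4,5]=1  [1,2,4,5]=3  [2,3,4,5]=3
  first=0(c) contributes 6
  first=1(a) contributes 4
|[w]| = 10

10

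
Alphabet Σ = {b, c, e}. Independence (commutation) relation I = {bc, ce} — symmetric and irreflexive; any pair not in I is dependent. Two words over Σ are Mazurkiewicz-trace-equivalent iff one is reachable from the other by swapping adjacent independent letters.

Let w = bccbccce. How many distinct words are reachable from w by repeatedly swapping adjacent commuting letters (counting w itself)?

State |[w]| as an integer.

piece 0:b — minimal
piece 1:c — minimal
piece 2:c rests on {1:c}
piece 3:b rests on {0:b}
piece 4:c rests on {2:c}
piece 5:c rests on {4:c}
piece 6:c rests on {5:c}
piece 7:e rests on {3:b}
minimal pieces: {0:b, 1:c}
ways to finish when only these pieces remain (= sum over removing one remaining piece with nothing left below it):
  1 left: {6}→1  {7}→1
  2 left: {3,7}→1  {5,6}→1  {6,7}→2
  3 left: {0,3,7}→1  {3,6,7}→3  {4,5,6}→1  {5,6,7}→3
  4 left: {0,3,6,7}→4  {2,4,5,6}→1  {3,5,6,7}→6  {4,5,6,7}→4
  5 left: {0,3,5,6,7}→10  {1,2,4,5,6}→1  {2,4,5,6,7}→5  {3,4,5,6,7}→10
  6 left: {0,3,4,5,6,7}→20  {1,2,4,5,6,7}→6  {2,3,4,5,6,7}→15
  placing 0:b first → 21 extensions
  placing 1:c first → 35 extensions
total linear extensions = 56

56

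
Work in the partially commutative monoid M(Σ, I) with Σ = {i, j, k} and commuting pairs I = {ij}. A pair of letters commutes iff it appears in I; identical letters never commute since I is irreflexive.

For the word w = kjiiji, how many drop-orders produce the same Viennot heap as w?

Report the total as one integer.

10

#0=k has no predecessor
#1=j depends on [0:k]
#2=i depends on [0:k]
#3=i depends on [2:i]
#4=j depends on [1:j]
#5=i depends on [3:i]
sources: [0:k]
N(rest) = Σ N(rest − s) over sources s of rest; N(one piece) = 1:
  size 1 → [4]=1  [5]=1
  size 2 → [1,4]=1  [3,5]=1  [4,5]=2
  size 3 → [1,4,5]=3  [2,3,5]=1  [3,4,5]=3
  size 4 → [1,3,4,5]=6  [2,3,4,5]=4
  first=0(k) contributes 10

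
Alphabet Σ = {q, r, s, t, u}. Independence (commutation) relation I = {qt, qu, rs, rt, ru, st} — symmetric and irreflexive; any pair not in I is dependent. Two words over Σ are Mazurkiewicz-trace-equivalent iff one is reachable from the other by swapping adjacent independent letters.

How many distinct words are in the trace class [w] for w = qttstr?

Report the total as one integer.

40

drop 0:q onto floor
drop 1:t onto floor
drop 2:t onto {1:t}
drop 3:s onto {0:q}
drop 4:t onto {2:t}
drop 5:r onto {0:q}
ground layer = {0:q, 1:t}
drop-orders for the pieces not yet dropped (sum over which currently-grounded one goes next):
  1 to go: {3} 1  {4} 1  {5} 1
  2 to go: {2,4} 1  {3,4} 2  {3,5} 2  {4,5} 2
  3 to go: {0,3,5} 2  {1,2,4} 1  {2,3,4} 3  {2,4,5} 3  {3,4,5} 6
  4 to go: {0,3,4,5} 8  {1,2,3,4} 4  {1,2,4,5} 4  {2,3,4,5} 12
  if 0:q drops first: 20 orders
  if 1:t drops first: 20 orders
heap linearizations: 40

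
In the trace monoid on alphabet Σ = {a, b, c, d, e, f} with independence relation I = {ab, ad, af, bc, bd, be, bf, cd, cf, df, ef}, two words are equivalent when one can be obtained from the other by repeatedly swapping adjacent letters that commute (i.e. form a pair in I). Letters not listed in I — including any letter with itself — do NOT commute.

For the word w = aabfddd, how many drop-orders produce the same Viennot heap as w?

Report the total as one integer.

420

0(a) covers ∅
1(a) covers 0:a
2(b) covers ∅
3(f) covers ∅
4(d) covers ∅
5(d) covers 4:d
6(d) covers 5:d
floor of heap: 0:a, 2:b, 3:f, 4:d
completions by unplaced set U, small U first (add the entries for U minus each lowest piece of U):
  |U|=1: {1}:1  {2}:1  {3}:1  {6}:1
  |U|=2: {0,1}:1  {1,2}:2  {1,3}:2  {1,6}:2  {2,3}:2  {2,6}:2  {3,6}:2  {5,6}:1
  |U|=3: {0,1,2}:3  {0,1,3}:3  {0,1,6}:3  {1,2,3}:6  {1,2,6}:6  {1,3,6}:6  {1,5,6}:3  {2,3,6}:6  {2,5,6}:3  {3,5,6}:3  {4,5,6}:1
  |U|=4: {0,1,2,3}:12  {0,1,2,6}:12  {0,1,3,6}:12  {0,1,5,6}:6  {1,2,3,6}:24  {1,2,5,6}:12  {1,3,5,6}:12  {1,4,5,6}:4  {2,3,5,6}:12  {2,4,5,6}:4  {3,4,5,6}:4
  |U|=5: {0,1,2,3,6}:60  {0,1,2,5,6}:30  {0,1,3,5,6}:30  {0,1,4,5,6}:10  {1,2,3,5,6}:60  {1,2,4,5,6}:20  {1,3,4,5,6}:20  {2,3,4,5,6}:20
  start at 0(a): 120
  start at 2(b): 60
  start at 3(f): 60
  start at 4(d): 180
sum over floor = 420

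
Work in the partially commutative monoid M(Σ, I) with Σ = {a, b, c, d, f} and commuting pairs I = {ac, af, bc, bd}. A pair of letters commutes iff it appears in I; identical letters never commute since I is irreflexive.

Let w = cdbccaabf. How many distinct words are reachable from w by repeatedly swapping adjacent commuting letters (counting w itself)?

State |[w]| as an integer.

drop 0:c onto floor
drop 1:d onto {0:c}
drop 2:b onto floor
drop 3:c onto {1:d}
drop 4:c onto {3:c}
drop 5:a onto {1:d, 2:b}
drop 6:a onto {5:a}
drop 7:b onto {6:a}
drop 8:f onto {4:c, 7:b}
ground layer = {0:c, 2:b}
drop-orders for the pieces not yet dropped (sum over which currently-grounded one goes next):
  1 to go: {8} 1
  2 to go: {4,8} 1  {7,8} 1
  3 to go: {3,4,8} 1  {4,7,8} 2  {6,7,8} 1
  4 to go: {3,4,7,8} 3  {4,6,7,8} 3  {5,6,7,8} 1
  5 to go: {2,5,6,7,8} 1  {3,4,6,7,8} 6  {4,5,6,7,8} 4
  6 to go: {2,4,5,6,7,8} 5  {3,4,5,6,7,8} 10
  7 to go: {1,3,4,5,6,7,8} 10  {2,3,4,5,6,7,8} 15
  if 0:c drops first: 25 orders
  if 2:b drops first: 10 orders
heap linearizations: 35

35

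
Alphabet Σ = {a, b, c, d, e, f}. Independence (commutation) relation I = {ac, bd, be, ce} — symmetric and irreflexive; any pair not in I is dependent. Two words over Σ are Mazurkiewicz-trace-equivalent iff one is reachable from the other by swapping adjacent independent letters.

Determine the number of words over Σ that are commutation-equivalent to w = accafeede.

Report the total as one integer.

piece 0:a — minimal
piece 1:c — minimal
piece 2:c rests on {1:c}
piece 3:a rests on {0:a}
piece 4:f rests on {2:c, 3:a}
piece 5:e rests on {4:f}
piece 6:e rests on {5:e}
piece 7:d rests on {6:e}
piece 8:e rests on {7:d}
minimal pieces: {0:a, 1:c}
ways to finish when only these pieces remain (= sum over removing one remaining piece with nothing left below it):
  1 left: {8}→1
  2 left: {7,8}→1
  3 left: {6,7,8}→1
  4 left: {5,6,7,8}→1
  5 left: {4,5,6,7,8}→1
  6 left: {2,4,5,6,7,8}→1  {3,4,5,6,7,8}→1
  7 left: {0,3,4,5,6,7,8}→1  {1,2,4,5,6,7,8}→1  {2,3,4,5,6,7,8}→2
  placing 0:a first → 3 extensions
  placing 1:c first → 3 extensions
total linear extensions = 6

6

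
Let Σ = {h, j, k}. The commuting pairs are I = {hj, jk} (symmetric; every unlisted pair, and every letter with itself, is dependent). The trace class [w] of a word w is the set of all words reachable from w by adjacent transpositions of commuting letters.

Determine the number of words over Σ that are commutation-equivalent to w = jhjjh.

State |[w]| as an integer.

drop 0:j onto floor
drop 1:h onto floor
drop 2:j onto {0:j}
drop 3:j onto {2:j}
drop 4:h onto {1:h}
ground layer = {0:j, 1:h}
drop-orders for the pieces not yet dropped (sum over which currently-grounded one goes next):
  1 to go: {3} 1  {4} 1
  2 to go: {1,4} 1  {2,3} 1  {3,4} 2
  3 to go: {0,2,3} 1  {1,3,4} 3  {2,3,4} 3
  if 0:j drops first: 6 orders
  if 1:h drops first: 4 orders
heap linearizations: 10

10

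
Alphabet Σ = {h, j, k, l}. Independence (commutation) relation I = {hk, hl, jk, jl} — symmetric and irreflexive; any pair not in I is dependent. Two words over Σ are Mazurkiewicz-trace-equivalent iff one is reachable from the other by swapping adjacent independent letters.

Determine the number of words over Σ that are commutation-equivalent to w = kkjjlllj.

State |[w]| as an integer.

56

drop 0:k onto floor
drop 1:k onto {0:k}
drop 2:j onto floor
drop 3:j onto {2:j}
drop 4:l onto {1:k}
drop 5:l onto {4:l}
drop 6:l onto {5:l}
drop 7:j onto {3:j}
ground layer = {0:k, 2:j}
drop-orders for the pieces not yet dropped (sum over which currently-grounded one goes next):
  1 to go: {6} 1  {7} 1
  2 to go: {3,7} 1  {5,6} 1  {6,7} 2
  3 to go: {2,3,7} 1  {3,6,7} 3  {4,5,6} 1  {5,6,7} 3
  4 to go: {1,4,5,6} 1  {2,3,6,7} 4  {3,5,6,7} 6  {4,5,6,7} 4
  5 to go: {0,1,4,5,6} 1  {1,4,5,6,7} 5  {2,3,5,6,7} 10  {3,4,5,6,7} 10
  6 to go: {0,1,4,5,6,7} 6  {1,3,4,5,6,7} 15  {2,3,4,5,6,7} 20
  if 0:k drops first: 35 orders
  if 2:j drops first: 21 orders
heap linearizations: 56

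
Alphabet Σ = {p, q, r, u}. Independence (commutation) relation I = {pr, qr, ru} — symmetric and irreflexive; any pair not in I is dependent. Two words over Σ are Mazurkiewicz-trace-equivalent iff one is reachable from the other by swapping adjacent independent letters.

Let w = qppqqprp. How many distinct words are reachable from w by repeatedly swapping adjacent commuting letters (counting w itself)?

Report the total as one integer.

piece 0:q — minimal
piece 1:p rests on {0:q}
piece 2:p rests on {1:p}
piece 3:q rests on {2:p}
piece 4:q rests on {3:q}
piece 5:p rests on {4:q}
piece 6:r — minimal
piece 7:p rests on {5:p}
minimal pieces: {0:q, 6:r}
ways to finish when only these pieces remain (= sum over removing one remaining piece with nothing left below it):
  1 left: {6}→1  {7}→1
  2 left: {5,7}→1  {6,7}→2
  3 left: {4,5,7}→1  {5,6,7}→3
  4 left: {3,4,5,7}→1  {4,5,6,7}→4
  5 left: {2,3,4,5,7}→1  {3,4,5,6,7}→5
  6 left: {1,2,3,4,5,7}→1  {2,3,4,5,6,7}→6
  placing 0:q first → 7 extensions
  placing 6:r first → 1 extensions
total linear extensions = 8

8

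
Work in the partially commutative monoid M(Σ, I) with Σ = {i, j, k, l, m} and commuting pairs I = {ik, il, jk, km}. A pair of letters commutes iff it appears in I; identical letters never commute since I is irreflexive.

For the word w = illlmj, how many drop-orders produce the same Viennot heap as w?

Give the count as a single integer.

4

drop 0:i onto floor
drop 1:l onto floor
drop 2:l onto {1:l}
drop 3:l onto {2:l}
drop 4:m onto {0:i, 3:l}
drop 5:j onto {4:m}
ground layer = {0:i, 1:l}
drop-orders for the pieces not yet dropped (sum over which currently-grounded one goes next):
  1 to go: {5} 1
  2 to go: {4,5} 1
  3 to go: {0,4,5} 1  {3,4,5} 1
  4 to go: {0,3,4,5} 2  {2,3,4,5} 1
  if 0:i drops first: 1 orders
  if 1:l drops first: 3 orders
heap linearizations: 4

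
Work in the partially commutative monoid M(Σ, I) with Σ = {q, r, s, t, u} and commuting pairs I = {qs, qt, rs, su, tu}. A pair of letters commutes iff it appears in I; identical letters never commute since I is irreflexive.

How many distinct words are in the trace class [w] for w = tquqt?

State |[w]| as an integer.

#0=t has no predecessor
#1=q has no predecessor
#2=u depends on [1:q]
#3=q depends on [2:u]
#4=t depends on [0:t]
sources: [0:t, 1:q]
N(rest) = Σ N(rest − s) over sources s of rest; N(one piece) = 1:
  size 1 → [3]=1  [4]=1
  size 2 → [0,4]=1  [2,3]=1  [3,4]=2
  size 3 → [0,3,4]=3  [1,2,3]=1  [2,3,4]=3
  first=0(t) contributes 4
  first=1(q) contributes 6
|[w]| = 10

10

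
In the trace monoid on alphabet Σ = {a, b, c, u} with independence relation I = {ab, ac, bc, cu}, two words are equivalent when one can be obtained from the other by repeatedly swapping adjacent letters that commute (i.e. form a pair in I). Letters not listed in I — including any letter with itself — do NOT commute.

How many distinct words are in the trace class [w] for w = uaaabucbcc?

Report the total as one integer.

480

piece 0:u — minimal
piece 1:a rests on {0:u}
piece 2:a rests on {1:a}
piece 3:a rests on {2:a}
piece 4:b rests on {0:u}
piece 5:u rests on {3:a, 4:b}
piece 6:c — minimal
piece 7:b rests on {5:u}
piece 8:c rests on {6:c}
piece 9:c rests on {8:c}
minimal pieces: {0:u, 6:c}
ways to finish when only these pieces remain (= sum over removing one remaining piece with nothing left below it):
  1 left: {7}→1  {9}→1
  2 left: {5,7}→1  {7,9}→2  {8,9}→1
  3 left: {3,5,7}→1  {4,5,7}→1  {5,7,9}→3  {6,8,9}→1  {7,8,9}→3
  4 left: {2,3,5,7}→1  {3,4,5,7}→2  {3,5,7,9}→4  {4,5,7,9}→4  {5,7,8,9}→6  {6,7,8,9}→4
  5 left: {1,2,3,5,7}→1  {2,3,4,5,7}→3  {2,3,5,7,9}→5  {3,4,5,7,9}→10  {3,5,7,8,9}→10  {4,5,7,8,9}→10  {5,6,7,8,9}→10
  6 left: {1,2,3,4,5,7}→4  {1,2,3,5,7,9}→6  {2,3,4,5,7,9}→18  {2,3,5,7,8,9}→15  {3,4,5,7,8,9}→30  {3,5,6,7,8,9}→20  {4,5,6,7,8,9}→20
  7 left: {0,1,2,3,4,5,7}→4  {1,2,3,4,5,7,9}→28  {1,2,3,5,7,8,9}→21  {2,3,4,5,7,8,9}→63  {2,3,5,6,7,8,9}→35  {3,4,5,6,7,8,9}→70
  8 left: {0,1,2,3,4,5,7,9}→32  {1,2,3,4,5,7,8,9}→112  {1,2,3,5,6,7,8,9}→56  {2,3,4,5,6,7,8,9}→168
  placing 0:u first → 336 extensions
  placing 6:c first → 144 extensions
total linear extensions = 480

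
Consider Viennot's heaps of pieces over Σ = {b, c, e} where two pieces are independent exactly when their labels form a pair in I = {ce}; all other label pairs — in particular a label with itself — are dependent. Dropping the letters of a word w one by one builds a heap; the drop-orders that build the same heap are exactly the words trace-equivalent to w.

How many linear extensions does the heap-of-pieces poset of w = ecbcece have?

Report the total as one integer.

12

#0=e has no predecessor
#1=c has no predecessor
#2=b depends on [0:e, 1:c]
#3=c depends on [2:b]
#4=e depends on [2:b]
#5=c depends on [3:c]
#6=e depends on [4:e]
sources: [0:e, 1:c]
N(rest) = Σ N(rest − s) over sources s of rest; N(one piece) = 1:
  size 1 → [5]=1  [6]=1
  size 2 → [3,5]=1  [4,6]=1  [5,6]=2
  size 3 → [3,5,6]=3  [4,5,6]=3
  size 4 → [3,4,5,6]=6
  size 5 → [2,3,4,5,6]=6
  first=0(e) contributes 6
  first=1(c) contributes 6
|[w]| = 12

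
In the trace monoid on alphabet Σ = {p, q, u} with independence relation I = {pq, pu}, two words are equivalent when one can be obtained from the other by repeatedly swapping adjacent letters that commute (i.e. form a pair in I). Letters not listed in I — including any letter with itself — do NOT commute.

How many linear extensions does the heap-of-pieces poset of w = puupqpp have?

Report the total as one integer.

35

0(p) covers ∅
1(u) covers ∅
2(u) covers 1:u
3(p) covers 0:p
4(q) covers 2:u
5(p) covers 3:p
6(p) covers 5:p
floor of heap: 0:p, 1:u
completions by unplaced set U, small U first (add the entries for U minus each lowest piece of U):
  |U|=1: {4}:1  {6}:1
  |U|=2: {2,4}:1  {4,6}:2  {5,6}:1
  |U|=3: {1,2,4}:1  {2,4,6}:3  {3,5,6}:1  {4,5,6}:3
  |U|=4: {0,3,5,6}:1  {1,2,4,6}:4  {2,4,5,6}:6  {3,4,5,6}:4
  |U|=5: {0,3,4,5,6}:5  {1,2,4,5,6}:10  {2,3,4,5,6}:10
  start at 0(p): 20
  start at 1(u): 15
sum over floor = 35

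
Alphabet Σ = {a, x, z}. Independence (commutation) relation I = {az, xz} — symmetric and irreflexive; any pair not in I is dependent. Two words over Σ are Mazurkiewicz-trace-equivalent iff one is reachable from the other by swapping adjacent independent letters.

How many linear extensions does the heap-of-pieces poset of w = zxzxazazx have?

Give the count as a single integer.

0(z) covers ∅
1(x) covers ∅
2(z) covers 0:z
3(x) covers 1:x
4(a) covers 3:x
5(z) covers 2:z
6(a) covers 4:a
7(z) covers 5:z
8(x) covers 6:a
floor of heap: 0:z, 1:x
completions by unplaced set U, small U first (add the entries for U minus each lowest piece of U):
  |U|=1: {7}:1  {8}:1
  |U|=2: {5,7}:1  {6,8}:1  {7,8}:2
  |U|=3: {2,5,7}:1  {4,6,8}:1  {5,7,8}:3  {6,7,8}:3
  |U|=4: {0,2,5,7}:1  {2,5,7,8}:4  {3,4,6,8}:1  {4,6,7,8}:4  {5,6,7,8}:6
  |U|=5: {0,2,5,7,8}:5  {1,3,4,6,8}:1  {2,5,6,7,8}:10  {3,4,6,7,8}:5  {4,5,6,7,8}:10
  |U|=6: {0,2,5,6,7,8}:15  {1,3,4,6,7,8}:6  {2,4,5,6,7,8}:20  {3,4,5,6,7,8}:15
  |U|=7: {0,2,4,5,6,7,8}:35  {1,3,4,5,6,7,8}:21  {2,3,4,5,6,7,8}:35
  start at 0(z): 56
  start at 1(x): 70
sum over floor = 126

126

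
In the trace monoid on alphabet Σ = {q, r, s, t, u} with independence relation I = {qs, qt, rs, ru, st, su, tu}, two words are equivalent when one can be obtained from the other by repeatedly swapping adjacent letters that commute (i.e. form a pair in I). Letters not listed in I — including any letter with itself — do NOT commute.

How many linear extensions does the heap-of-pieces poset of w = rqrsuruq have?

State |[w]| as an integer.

48

piece 0:r — minimal
piece 1:q rests on {0:r}
piece 2:r rests on {1:q}
piece 3:s — minimal
piece 4:u rests on {1:q}
piece 5:r rests on {2:r}
piece 6:u rests on {4:u}
piece 7:q rests on {5:r, 6:u}
minimal pieces: {0:r, 3:s}
ways to finish when only these pieces remain (= sum over removing one remaining piece with nothing left below it):
  1 left: {3}→1  {7}→1
  2 left: {3,7}→2  {5,7}→1  {6,7}→1
  3 left: {2,5,7}→1  {3,5,7}→3  {3,6,7}→3  {4,6,7}→1  {5,6,7}→2
  4 left: {2,3,5,7}→4  {2,5,6,7}→3  {3,4,6,7}→4  {3,5,6,7}→8  {4,5,6,7}→3
  5 left: {2,3,5,6,7}→15  {2,4,5,6,7}→6  {3,4,5,6,7}→15
  6 left: {1,2,4,5,6,7}→6  {2,3,4,5,6,7}→36
  placing 0:r first → 42 extensions
  placing 3:s first → 6 extensions
total linear extensions = 48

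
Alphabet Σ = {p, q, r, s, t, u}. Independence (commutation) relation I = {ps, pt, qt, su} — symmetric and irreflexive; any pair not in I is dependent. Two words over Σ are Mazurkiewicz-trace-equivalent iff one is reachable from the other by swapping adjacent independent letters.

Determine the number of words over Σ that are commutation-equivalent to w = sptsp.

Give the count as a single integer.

drop 0:s onto floor
drop 1:p onto floor
drop 2:t onto {0:s}
drop 3:s onto {2:t}
drop 4:p onto {1:p}
ground layer = {0:s, 1:p}
drop-orders for the pieces not yet dropped (sum over which currently-grounded one goes next):
  1 to go: {3} 1  {4} 1
  2 to go: {1,4} 1  {2,3} 1  {3,4} 2
  3 to go: {0,2,3} 1  {1,3,4} 3  {2,3,4} 3
  if 0:s drops first: 6 orders
  if 1:p drops first: 4 orders
heap linearizations: 10

10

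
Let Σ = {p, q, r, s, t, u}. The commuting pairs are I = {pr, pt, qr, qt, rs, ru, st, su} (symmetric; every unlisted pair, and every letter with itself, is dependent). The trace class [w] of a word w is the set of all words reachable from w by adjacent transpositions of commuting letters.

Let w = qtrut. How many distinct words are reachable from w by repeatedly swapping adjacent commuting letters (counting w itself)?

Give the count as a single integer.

0(q) covers ∅
1(t) covers ∅
2(r) covers 1:t
3(u) covers 0:q, 1:t
4(t) covers 2:r, 3:u
floor of heap: 0:q, 1:t
completions by unplaced set U, small U first (add the entries for U minus each lowest piece of U):
  |U|=1: {4}:1
  |U|=2: {2,4}:1  {3,4}:1
  |U|=3: {0,3,4}:1  {2,3,4}:2
  start at 0(q): 2
  start at 1(t): 3
sum over floor = 5

5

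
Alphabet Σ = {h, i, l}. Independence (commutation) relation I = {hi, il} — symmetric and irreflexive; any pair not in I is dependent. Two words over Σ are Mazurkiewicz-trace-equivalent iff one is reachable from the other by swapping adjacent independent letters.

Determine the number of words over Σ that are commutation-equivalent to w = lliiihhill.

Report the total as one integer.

210

piece 0:l — minimal
piece 1:l rests on {0:l}
piece 2:i — minimal
piece 3:i rests on {2:i}
piece 4:i rests on {3:i}
piece 5:h rests on {1:l}
piece 6:h rests on {5:h}
piece 7:i rests on {4:i}
piece 8:l rests on {6:h}
piece 9:l rests on {8:l}
minimal pieces: {0:l, 2:i}
ways to finish when only these pieces remain (= sum over removing one remaining piece with nothing left below it):
  1 left: {7}→1  {9}→1
  2 left: {4,7}→1  {7,9}→2  {8,9}→1
  3 left: {3,4,7}→1  {4,7,9}→3  {6,8,9}→1  {7,8,9}→3
  4 left: {2,3,4,7}→1  {3,4,7,9}→4  {4,7,8,9}→6  {5,6,8,9}→1  {6,7,8,9}→4
  5 left: {1,5,6,8,9}→1  {2,3,4,7,9}→5  {3,4,7,8,9}→10  {4,6,7,8,9}→10  {5,6,7,8,9}→5
  6 left: {0,1,5,6,8,9}→1  {1,5,6,7,8,9}→6  {2,3,4,7,8,9}→15  {3,4,6,7,8,9}→20  {4,5,6,7,8,9}→15
  7 left: {0,1,5,6,7,8,9}→7  {1,4,5,6,7,8,9}→21  {2,3,4,6,7,8,9}→35  {3,4,5,6,7,8,9}→35
  8 left: {0,1,4,5,6,7,8,9}→28  {1,3,4,5,6,7,8,9}→56  {2,3,4,5,6,7,8,9}→70
  placing 0:l first → 126 extensions
  placing 2:i first → 84 extensions
total linear extensions = 210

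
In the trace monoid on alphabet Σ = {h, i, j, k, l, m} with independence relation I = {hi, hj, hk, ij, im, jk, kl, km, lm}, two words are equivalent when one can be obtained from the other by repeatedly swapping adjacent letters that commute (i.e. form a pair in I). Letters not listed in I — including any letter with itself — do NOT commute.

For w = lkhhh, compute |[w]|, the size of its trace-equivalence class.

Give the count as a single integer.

0(l) covers ∅
1(k) covers ∅
2(h) covers 0:l
3(h) covers 2:h
4(h) covers 3:h
floor of heap: 0:l, 1:k
completions by unplaced set U, small U first (add the entries for U minus each lowest piece of U):
  |U|=1: {1}:1  {4}:1
  |U|=2: {1,4}:2  {3,4}:1
  |U|=3: {1,3,4}:3  {2,3,4}:1
  start at 0(l): 4
  start at 1(k): 1
sum over floor = 5

5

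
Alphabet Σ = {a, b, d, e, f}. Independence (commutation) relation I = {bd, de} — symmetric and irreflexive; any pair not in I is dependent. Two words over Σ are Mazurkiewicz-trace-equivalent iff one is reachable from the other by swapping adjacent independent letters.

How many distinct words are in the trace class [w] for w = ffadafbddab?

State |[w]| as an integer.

#0=f has no predecessor
#1=f depends on [0:f]
#2=a depends on [1:f]
#3=d depends on [2:a]
#4=a depends on [3:d]
#5=f depends on [4:a]
#6=b depends on [5:f]
#7=d depends on [5:f]
#8=d depends on [7:d]
#9=a depends on [6:b, 8:d]
#10=b depends on [9:a]
sources: [0:f]
N(rest) = Σ N(rest − s) over sources s of rest; N(one piece) = 1:
  size 1 → [10]=1
  size 2 → [9,10]=1
  size 3 → [6,9,10]=1  [8,9,10]=1
  size 4 → [6,8,9,10]=2  [7,8,9,10]=1
  size 5 → [6,7,8,9,10]=3
  size 6 → [5,6,7,8,9,10]=3
  size 7 → [4,5,6,7,8,9,10]=3
  size 8 → [3,4,5,6,7,8,9,10]=3
  size 9 → [2,3,4,5,6,7,8,9,10]=3
  first=0(f) contributes 3

3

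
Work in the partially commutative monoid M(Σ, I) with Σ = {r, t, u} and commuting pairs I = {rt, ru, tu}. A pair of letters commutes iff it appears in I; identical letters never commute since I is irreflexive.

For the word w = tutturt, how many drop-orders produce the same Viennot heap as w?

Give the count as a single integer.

0(t) covers ∅
1(u) covers ∅
2(t) covers 0:t
3(t) covers 2:t
4(u) covers 1:u
5(r) covers ∅
6(t) covers 3:t
floor of heap: 0:t, 1:u, 5:r
completions by unplaced set U, small U first (add the entries for U minus each lowest piece of U):
  |U|=1: {4}:1  {5}:1  {6}:1
  |U|=2: {1,4}:1  {3,6}:1  {4,5}:2  {4,6}:2  {5,6}:2
  |U|=3: {1,4,5}:3  {1,4,6}:3  {2,3,6}:1  {3,4,6}:3  {3,5,6}:3  {4,5,6}:6
  |U|=4: {0,2,3,6}:1  {1,3,4,6}:6  {1,4,5,6}:12  {2,3,4,6}:4  {2,3,5,6}:4  {3,4,5,6}:12
  |U|=5: {0,2,3,4,6}:5  {0,2,3,5,6}:5  {1,2,3,4,6}:10  {1,3,4,5,6}:30  {2,3,4,5,6}:20
  start at 0(t): 60
  start at 1(u): 30
  start at 5(r): 15
sum over floor = 105

105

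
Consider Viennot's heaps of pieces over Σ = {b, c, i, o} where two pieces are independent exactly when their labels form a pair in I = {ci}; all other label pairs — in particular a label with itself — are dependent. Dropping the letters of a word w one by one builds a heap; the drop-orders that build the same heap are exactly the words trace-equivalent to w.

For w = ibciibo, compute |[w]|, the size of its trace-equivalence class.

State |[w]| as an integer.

#0=i has no predecessor
#1=b depends on [0:i]
#2=c depends on [1:b]
#3=i depends on [1:b]
#4=i depends on [3:i]
#5=b depends on [2:c, 4:i]
#6=o depends on [5:b]
sources: [0:i]
N(rest) = Σ N(rest − s) over sources s of rest; N(one piece) = 1:
  size 1 → [6]=1
  size 2 → [5,6]=1
  size 3 → [2,5,6]=1  [4,5,6]=1
  size 4 → [2,4,5,6]=2  [3,4,5,6]=1
  size 5 → [2,3,4,5,6]=3
  first=0(i) contributes 3

3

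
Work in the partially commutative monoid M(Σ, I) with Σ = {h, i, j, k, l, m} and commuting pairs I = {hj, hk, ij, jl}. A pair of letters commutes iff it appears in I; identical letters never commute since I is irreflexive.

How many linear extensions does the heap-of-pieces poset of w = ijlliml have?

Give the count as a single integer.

drop 0:i onto floor
drop 1:j onto floor
drop 2:l onto {0:i}
drop 3:l onto {2:l}
drop 4:i onto {3:l}
drop 5:m onto {1:j, 4:i}
drop 6:l onto {5:m}
ground layer = {0:i, 1:j}
drop-orders for the pieces not yet dropped (sum over which currently-grounded one goes next):
  1 to go: {6} 1
  2 to go: {5,6} 1
  3 to go: {1,5,6} 1  {4,5,6} 1
  4 to go: {1,4,5,6} 2  {3,4,5,6} 1
  5 to go: {1,3,4,5,6} 3  {2,3,4,5,6} 1
  if 0:i drops first: 4 orders
  if 1:j drops first: 1 orders
heap linearizations: 5

5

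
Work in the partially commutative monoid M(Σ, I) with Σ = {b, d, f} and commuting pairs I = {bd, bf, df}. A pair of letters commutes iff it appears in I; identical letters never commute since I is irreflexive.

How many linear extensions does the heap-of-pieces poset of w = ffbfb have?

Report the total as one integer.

0(f) covers ∅
1(f) covers 0:f
2(b) covers ∅
3(f) covers 1:f
4(b) covers 2:b
floor of heap: 0:f, 2:b
completions by unplaced set U, small U first (add the entries for U minus each lowest piece of U):
  |U|=1: {3}:1  {4}:1
  |U|=2: {1,3}:1  {2,4}:1  {3,4}:2
  |U|=3: {0,1,3}:1  {1,3,4}:3  {2,3,4}:3
  start at 0(f): 6
  start at 2(b): 4
sum over floor = 10

10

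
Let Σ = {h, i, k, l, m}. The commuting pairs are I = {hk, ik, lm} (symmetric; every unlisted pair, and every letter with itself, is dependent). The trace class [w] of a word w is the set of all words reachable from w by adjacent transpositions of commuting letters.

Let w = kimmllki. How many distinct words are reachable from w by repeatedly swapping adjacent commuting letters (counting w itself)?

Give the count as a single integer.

drop 0:k onto floor
drop 1:i onto floor
drop 2:m onto {0:k, 1:i}
drop 3:m onto {2:m}
drop 4:l onto {0:k, 1:i}
drop 5:l onto {4:l}
drop 6:k onto {3:m, 5:l}
drop 7:i onto {3:m, 5:l}
ground layer = {0:k, 1:i}
drop-orders for the pieces not yet dropped (sum over which currently-grounded one goes next):
  1 to go: {6} 1  {7} 1
  2 to go: {6,7} 2
  3 to go: {3,6,7} 2  {5,6,7} 2
  4 to go: {2,3,6,7} 2  {3,5,6,7} 4  {4,5,6,7} 2
  5 to go: {2,3,5,6,7} 6  {3,4,5,6,7} 6
  6 to go: {2,3,4,5,6,7} 12
  if 0:k drops first: 12 orders
  if 1:i drops first: 12 orders
heap linearizations: 24

24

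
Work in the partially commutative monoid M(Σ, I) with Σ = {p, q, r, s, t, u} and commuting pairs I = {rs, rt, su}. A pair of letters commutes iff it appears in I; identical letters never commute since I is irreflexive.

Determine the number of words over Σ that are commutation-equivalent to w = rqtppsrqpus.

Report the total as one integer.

drop 0:r onto floor
drop 1:q onto {0:r}
drop 2:t onto {1:q}
drop 3:p onto {2:t}
drop 4:p onto {3:p}
drop 5:s onto {4:p}
drop 6:r onto {4:p}
drop 7:q onto {5:s, 6:r}
drop 8:p onto {7:q}
drop 9:u onto {8:p}
drop 10:s onto {8:p}
ground layer = {0:r}
drop-orders for the pieces not yet dropped (sum over which currently-grounded one goes next):
  1 to go: {9} 1  {10} 1
  2 to go: {9,10} 2
  3 to go: {8,9,10} 2
  4 to go: {7,8,9,10} 2
  5 to go: {5,7,8,9,10} 2  {6,7,8,9,10} 2
  6 to go: {5,6,7,8,9,10} 4
  7 to go: {4,5,6,7,8,9,10} 4
  8 to go: {3,4,5,6,7,8,9,10} 4
  9 to go: {2,3,4,5,6,7,8,9,10} 4
  if 0:r drops first: 4 orders

4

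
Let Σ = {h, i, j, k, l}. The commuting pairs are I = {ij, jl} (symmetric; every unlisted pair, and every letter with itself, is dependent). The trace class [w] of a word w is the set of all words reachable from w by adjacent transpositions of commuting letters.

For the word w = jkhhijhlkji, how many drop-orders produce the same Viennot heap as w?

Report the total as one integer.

#0=j has no predecessor
#1=k depends on [0:j]
#2=h depends on [1:k]
#3=h depends on [2:h]
#4=i depends on [3:h]
#5=j depends on [3:h]
#6=h depends on [4:i, 5:j]
#7=l depends on [6:h]
#8=k depends on [7:l]
#9=j depends on [8:k]
#10=i depends on [8:k]
sources: [0:j]
N(rest) = Σ N(rest − s) over sources s of rest; N(one piece) = 1:
  size 1 → [9]=1  [10]=1
  size 2 → [9,10]=2
  size 3 → [8,9,10]=2
  size 4 → [7,8,9,10]=2
  size 5 → [6,7,8,9,10]=2
  size 6 → [4,6,7,8,9,10]=2  [5,6,7,8,9,10]=2
  size 7 → [4,5,6,7,8,9,10]=4
  size 8 → [3,4,5,6,7,8,9,10]=4
  size 9 → [2,3,4,5,6,7,8,9,10]=4
  first=0(j) contributes 4

4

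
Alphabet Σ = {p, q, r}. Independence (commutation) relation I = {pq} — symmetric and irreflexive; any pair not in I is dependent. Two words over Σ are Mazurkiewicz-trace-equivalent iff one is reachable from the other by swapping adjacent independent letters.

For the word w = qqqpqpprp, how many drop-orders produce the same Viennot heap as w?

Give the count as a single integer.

35

0(q) covers ∅
1(q) covers 0:q
2(q) covers 1:q
3(p) covers ∅
4(q) covers 2:q
5(p) covers 3:p
6(p) covers 5:p
7(r) covers 4:q, 6:p
8(p) covers 7:r
floor of heap: 0:q, 3:p
completions by unplaced set U, small U first (add the entries for U minus each lowest piece of U):
  |U|=1: {8}:1
  |U|=2: {7,8}:1
  |U|=3: {4,7,8}:1  {6,7,8}:1
  |U|=4: {2,4,7,8}:1  {4,6,7,8}:2  {5,6,7,8}:1
  |U|=5: {1,2,4,7,8}:1  {2,4,6,7,8}:3  {3,5,6,7,8}:1  {4,5,6,7,8}:3
  |U|=6: {0,1,2,4,7,8}:1  {1,2,4,6,7,8}:4  {2,4,5,6,7,8}:6  {3,4,5,6,7,8}:4
  |U|=7: {0,1,2,4,6,7,8}:5  {1,2,4,5,6,7,8}:10  {2,3,4,5,6,7,8}:10
  start at 0(q): 20
  start at 3(p): 15
sum over floor = 35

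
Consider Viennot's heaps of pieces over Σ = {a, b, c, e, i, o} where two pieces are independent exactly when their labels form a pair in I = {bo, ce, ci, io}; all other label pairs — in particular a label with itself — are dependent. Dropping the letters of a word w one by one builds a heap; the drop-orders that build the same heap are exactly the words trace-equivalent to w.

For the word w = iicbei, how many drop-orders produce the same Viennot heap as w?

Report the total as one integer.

3

0(i) covers ∅
1(i) covers 0:i
2(c) covers ∅
3(b) covers 1:i, 2:c
4(e) covers 3:b
5(i) covers 4:e
floor of heap: 0:i, 2:c
completions by unplaced set U, small U first (add the entries for U minus each lowest piece of U):
  |U|=1: {5}:1
  |U|=2: {4,5}:1
  |U|=3: {3,4,5}:1
  |U|=4: {1,3,4,5}:1  {2,3,4,5}:1
  start at 0(i): 2
  start at 2(c): 1
sum over floor = 3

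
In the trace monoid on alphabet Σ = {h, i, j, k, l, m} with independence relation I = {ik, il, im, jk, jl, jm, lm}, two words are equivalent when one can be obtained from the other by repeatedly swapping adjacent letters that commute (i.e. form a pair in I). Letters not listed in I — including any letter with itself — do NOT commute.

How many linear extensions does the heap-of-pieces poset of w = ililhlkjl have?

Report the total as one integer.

24

0(i) covers ∅
1(l) covers ∅
2(i) covers 0:i
3(l) covers 1:l
4(h) covers 2:i, 3:l
5(l) covers 4:h
6(k) covers 5:l
7(j) covers 4:h
8(l) covers 6:k
floor of heap: 0:i, 1:l
completions by unplaced set U, small U first (add the entries for U minus each lowest piece of U):
  |U|=1: {7}:1  {8}:1
  |U|=2: {6,8}:1  {7,8}:2
  |U|=3: {5,6,8}:1  {6,7,8}:3
  |U|=4: {5,6,7,8}:4
  |U|=5: {4,5,6,7,8}:4
  |U|=6: {2,4,5,6,7,8}:4  {3,4,5,6,7,8}:4
  |U|=7: {0,2,4,5,6,7,8}:4  {1,3,4,5,6,7,8}:4  {2,3,4,5,6,7,8}:8
  start at 0(i): 12
  start at 1(l): 12
sum over floor = 24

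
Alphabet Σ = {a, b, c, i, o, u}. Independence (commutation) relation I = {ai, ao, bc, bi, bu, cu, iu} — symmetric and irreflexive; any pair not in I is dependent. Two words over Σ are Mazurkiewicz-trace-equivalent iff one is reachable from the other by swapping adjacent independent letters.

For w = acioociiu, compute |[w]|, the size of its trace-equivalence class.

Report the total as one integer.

4

drop 0:a onto floor
drop 1:c onto {0:a}
drop 2:i onto {1:c}
drop 3:o onto {2:i}
drop 4:o onto {3:o}
drop 5:c onto {4:o}
drop 6:i onto {5:c}
drop 7:i onto {6:i}
drop 8:u onto {4:o}
ground layer = {0:a}
drop-orders for the pieces not yet dropped (sum over which currently-grounded one goes next):
  1 to go: {7} 1  {8} 1
  2 to go: {6,7} 1  {7,8} 2
  3 to go: {5,6,7} 1  {6,7,8} 3
  4 to go: {5,6,7,8} 4
  5 to go: {4,5,6,7,8} 4
  6 to go: {3,4,5,6,7,8} 4
  7 to go: {2,3,4,5,6,7,8} 4
  if 0:a drops first: 4 orders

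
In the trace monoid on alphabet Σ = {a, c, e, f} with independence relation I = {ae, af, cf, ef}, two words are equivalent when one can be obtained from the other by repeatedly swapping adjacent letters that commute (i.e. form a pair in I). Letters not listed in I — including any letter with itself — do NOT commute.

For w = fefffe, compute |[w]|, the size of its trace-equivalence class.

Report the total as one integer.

#0=f has no predecessor
#1=e has no predecessor
#2=f depends on [0:f]
#3=f depends on [2:f]
#4=f depends on [3:f]
#5=e depends on [1:e]
sources: [0:f, 1:e]
N(rest) = Σ N(rest − s) over sources s of rest; N(one piece) = 1:
  size 1 → [4]=1  [5]=1
  size 2 → [1,5]=1  [3,4]=1  [4,5]=2
  size 3 → [1,4,5]=3  [2,3,4]=1  [3,4,5]=3
  size 4 → [0,2,3,4]=1  [1,3,4,5]=6  [2,3,4,5]=4
  first=0(f) contributes 10
  first=1(e) contributes 5
|[w]| = 15

15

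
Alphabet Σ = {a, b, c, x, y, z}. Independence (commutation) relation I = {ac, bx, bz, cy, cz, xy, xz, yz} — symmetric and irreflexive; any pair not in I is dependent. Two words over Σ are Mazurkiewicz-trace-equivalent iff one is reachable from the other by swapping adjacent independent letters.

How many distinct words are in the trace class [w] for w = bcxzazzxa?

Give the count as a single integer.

drop 0:b onto floor
drop 1:c onto {0:b}
drop 2:x onto {1:c}
drop 3:z onto floor
drop 4:a onto {2:x, 3:z}
drop 5:z onto {4:a}
drop 6:z onto {5:z}
drop 7:x onto {4:a}
drop 8:a onto {6:z, 7:x}
ground layer = {0:b, 3:z}
drop-orders for the pieces not yet dropped (sum over which currently-grounded one goes next):
  1 to go: {8} 1
  2 to go: {6,8} 1  {7,8} 1
  3 to go: {5,6,8} 1  {6,7,8} 2
  4 to go: {5,6,7,8} 3
  5 to go: {4,5,6,7,8} 3
  6 to go: {2,4,5,6,7,8} 3  {3,4,5,6,7,8} 3
  7 to go: {1,2,4,5,6,7,8} 3  {2,3,4,5,6,7,8} 6
  if 0:b drops first: 9 orders
  if 3:z drops first: 3 orders
heap linearizations: 12

12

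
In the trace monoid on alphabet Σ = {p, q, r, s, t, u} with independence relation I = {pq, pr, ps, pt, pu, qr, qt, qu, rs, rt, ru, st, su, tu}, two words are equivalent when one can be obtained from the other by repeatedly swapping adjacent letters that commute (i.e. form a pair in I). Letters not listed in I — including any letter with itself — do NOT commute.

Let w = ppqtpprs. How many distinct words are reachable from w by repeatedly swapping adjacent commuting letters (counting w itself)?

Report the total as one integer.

piece 0:p — minimal
piece 1:p rests on {0:p}
piece 2:q — minimal
piece 3:t — minimal
piece 4:p rests on {1:p}
piece 5:p rests on {4:p}
piece 6:r — minimal
piece 7:s rests on {2:q}
minimal pieces: {0:p, 2:q, 3:t, 6:r}
ways to finish when only these pieces remain (= sum over removing one remaining piece with nothing left below it):
  1 left: {3}→1  {5}→1  {6}→1  {7}→1
  2 left: {2,7}→1  {3,5}→2  {3,6}→2  {3,7}→2  {4,5}→1  {5,6}→2  {5,7}→2  {6,7}→2
  3 left: {1,4,5}→1  {2,3,7}→3  {2,5,7}→3  {2,6,7}→3  {3,4,5}→3  {3,5,6}→6  {3,5,7}→6  {3,6,7}→6  {4,5,6}→3  {4,5,7}→3  {5,6,7}→6
  4 left: {0,1,4,5}→1  {1,3,4,5}→4  {1,4,5,6}→4  {1,4,5,7}→4  {2,3,5,7}→12  {2,3,6,7}→12  {2,4,5,7}→6  {2,5,6,7}→12  {3,4,5,6}→12  {3,4,5,7}→12  {3,5,6,7}→24  {4,5,6,7}→12
  5 left: {0,1,3,4,5}→5  {0,1,4,5,6}→5  {0,1,4,5,7}→5  {1,2,4,5,7}→10  {1,3,4,5,6}→20  {1,3,4,5,7}→20  {1,4,5,6,7}→20  {2,3,4,5,7}→30  {2,3,5,6,7}→60  {2,4,5,6,7}→30  {3,4,5,6,7}→60
  6 left: {0,1,2,4,5,7}→15  {0,1,3,4,5,6}→30  {0,1,3,4,5,7}→30  {0,1,4,5,6,7}→30  {1,2,3,4,5,7}→60  {1,2,4,5,6,7}→60  {1,3,4,5,6,7}→120  {2,3,4,5,6,7}→180
  placing 0:p first → 420 extensions
  placing 2:q first → 210 extensions
  placing 3:t first → 105 extensions
  placing 6:r first → 105 extensions
total linear extensions = 840

840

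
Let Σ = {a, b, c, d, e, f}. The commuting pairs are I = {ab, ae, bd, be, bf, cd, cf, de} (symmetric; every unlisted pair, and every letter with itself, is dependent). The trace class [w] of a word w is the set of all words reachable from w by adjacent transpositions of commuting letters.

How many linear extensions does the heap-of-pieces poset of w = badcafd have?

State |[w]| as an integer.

5

0(b) covers ∅
1(a) covers ∅
2(d) covers 1:a
3(c) covers 0:b, 1:a
4(a) covers 2:d, 3:c
5(f) covers 4:a
6(d) covers 5:f
floor of heap: 0:b, 1:a
completions by unplaced set U, small U first (add the entries for U minus each lowest piece of U):
  |U|=1: {6}:1
  |U|=2: {5,6}:1
  |U|=3: {4,5,6}:1
  |U|=4: {2,4,5,6}:1  {3,4,5,6}:1
  |U|=5: {0,3,4,5,6}:1  {2,3,4,5,6}:2
  start at 0(b): 2
  start at 1(a): 3
sum over floor = 5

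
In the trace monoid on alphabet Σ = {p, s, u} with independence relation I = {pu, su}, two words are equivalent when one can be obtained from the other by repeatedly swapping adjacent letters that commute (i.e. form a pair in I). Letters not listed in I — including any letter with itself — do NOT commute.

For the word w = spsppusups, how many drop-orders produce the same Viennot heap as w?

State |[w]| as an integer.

45

0(s) covers ∅
1(p) covers 0:s
2(s) covers 1:p
3(p) covers 2:s
4(p) covers 3:p
5(u) covers ∅
6(s) covers 4:p
7(u) covers 5:u
8(p) covers 6:s
9(s) covers 8:p
floor of heap: 0:s, 5:u
completions by unplaced set U, small U first (add the entries for U minus each lowest piece of U):
  |U|=1: {7}:1  {9}:1
  |U|=2: {5,7}:1  {7,9}:2  {8,9}:1
  |U|=3: {5,7,9}:3  {6,8,9}:1  {7,8,9}:3
  |U|=4: {4,6,8,9}:1  {5,7,8,9}:6  {6,7,8,9}:4
  |U|=5: {3,4,6,8,9}:1  {4,6,7,8,9}:5  {5,6,7,8,9}:10
  |U|=6: {2,3,4,6,8,9}:1  {3,4,6,7,8,9}:6  {4,5,6,7,8,9}:15
  |U|=7: {1,2,3,4,6,8,9}:1  {2,3,4,6,7,8,9}:7  {3,4,5,6,7,8,9}:21
  |U|=8: {0,1,2,3,4,6,8,9}:1  {1,2,3,4,6,7,8,9}:8  {2,3,4,5,6,7,8,9}:28
  start at 0(s): 36
  start at 5(u): 9
sum over floor = 45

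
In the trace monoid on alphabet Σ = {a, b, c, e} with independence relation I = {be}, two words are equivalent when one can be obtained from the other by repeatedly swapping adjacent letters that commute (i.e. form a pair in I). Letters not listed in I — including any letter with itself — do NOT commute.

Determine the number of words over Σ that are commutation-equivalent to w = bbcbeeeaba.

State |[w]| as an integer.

#0=b has no predecessor
#1=b depends on [0:b]
#2=c depends on [1:b]
#3=b depends on [2:c]
#4=e depends on [2:c]
#5=e depends on [4:e]
#6=e depends on [5:e]
#7=a depends on [3:b, 6:e]
#8=b depends on [7:a]
#9=a depends on [8:b]
sources: [0:b]
N(rest) = Σ N(rest − s) over sources s of rest; N(one piece) = 1:
  size 1 → [9]=1
  size 2 → [8,9]=1
  size 3 → [7,8,9]=1
  size 4 → [3,7,8,9]=1  [6,7,8,9]=1
  size 5 → [3,6,7,8,9]=2  [5,6,7,8,9]=1
  size 6 → [3,5,6,7,8,9]=3  [4,5,6,7,8,9]=1
  size 7 → [3,4,5,6,7,8,9]=4
  size 8 → [2,3,4,5,6,7,8,9]=4
  first=0(b) contributes 4

4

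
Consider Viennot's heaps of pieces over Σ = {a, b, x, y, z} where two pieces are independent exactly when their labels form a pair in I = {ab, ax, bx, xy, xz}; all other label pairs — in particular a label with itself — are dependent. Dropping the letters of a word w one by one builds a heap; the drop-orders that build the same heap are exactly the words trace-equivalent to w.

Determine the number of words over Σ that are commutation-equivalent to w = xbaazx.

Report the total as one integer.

drop 0:x onto floor
drop 1:b onto floor
drop 2:a onto floor
drop 3:a onto {2:a}
drop 4:z onto {1:b, 3:a}
drop 5:x onto {0:x}
ground layer = {0:x, 1:b, 2:a}
drop-orders for the pieces not yet dropped (sum over which currently-grounded one goes next):
  1 to go: {4} 1  {5} 1
  2 to go: {0,5} 1  {1,4} 1  {3,4} 1  {4,5} 2
  3 to go: {0,4,5} 3  {1,3,4} 2  {1,4,5} 3  {2,3,4} 1  {3,4,5} 3
  4 to go: {0,1,4,5} 6  {0,3,4,5} 6  {1,2,3,4} 3  {1,3,4,5} 8  {2,3,4,5} 4
  if 0:x drops first: 15 orders
  if 1:b drops first: 10 orders
  if 2:a drops first: 20 orders
heap linearizations: 45

45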